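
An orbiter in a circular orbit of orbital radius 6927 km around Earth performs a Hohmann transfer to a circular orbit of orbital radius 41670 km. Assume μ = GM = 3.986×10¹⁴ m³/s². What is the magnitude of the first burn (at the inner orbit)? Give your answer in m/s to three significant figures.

Δv ≈ 2350 m/s

r₁ = 6927 km = 6.927×10⁶ m.
r₂ = 41670 km = 4.167×10⁷ m.
Transfer ellipse a_t = (r₁ + r₂)/2 = 2.430×10⁷ m.
At r₁: circular v_c1 = √(μ/r₁) = 7586 m/s; transfer-perigee v_p = √[μ(2/r₁ − 1/a_t)] = 9934 m/s.
Δv₁ = v_p − v_c1 = 2348 m/s.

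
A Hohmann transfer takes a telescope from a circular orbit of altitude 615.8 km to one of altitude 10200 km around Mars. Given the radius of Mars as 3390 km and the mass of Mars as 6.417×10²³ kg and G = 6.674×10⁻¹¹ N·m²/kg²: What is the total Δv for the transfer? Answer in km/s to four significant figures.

μ = GM = 6.674×10⁻¹¹ × 6.417×10²³ = 4.283×10¹³ m³/s².
r₁ = 3390 + 615.8 = 4005.8 km = 4.0058×10⁶ m.
r₂ = 3390 + 10200 = 13590 km = 1.3590×10⁷ m.
Transfer ellipse a_t = (r₁ + r₂)/2 = 8.798×10⁶ m.
At r₁: circular v_c1 = √(μ/r₁) = 3270 m/s; transfer-periapsis v_p = √[μ(2/r₁ − 1/a_t)] = 4064 m/s.
Δv₁ = v_p − v_c1 = 794.1 m/s.
At r₂: circular v_c2 = √(μ/r₂) = 1775 m/s; transfer-apoapsis v_a = √[μ(2/r₂ − 1/a_t)] = 1198 m/s.
Δv₂ = v_c2 − v_a = 577.4 m/s.
Total Δv = Δv₁ + Δv₂ = 1371 m/s = 1.371 km/s.

Δv_total ≈ 1.371 km/s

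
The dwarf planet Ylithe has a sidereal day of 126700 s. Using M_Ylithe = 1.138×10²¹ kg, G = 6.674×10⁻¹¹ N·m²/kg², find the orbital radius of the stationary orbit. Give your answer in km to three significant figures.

μ = GM = 6.674×10⁻¹¹ × 1.138×10²¹ = 7.595×10¹⁰ m³/s².
A synchronous orbit has period T, so by Kepler's third law a = (μT²/4π²)^(1/3).
μT²/4π² = 7.595×10¹⁰ × (1.267×10⁵)² / 39.48 = 3.088×10¹⁹ m³.
a = 3.137×10⁶ m = 3137.4 km.

r_sync ≈ 3140 km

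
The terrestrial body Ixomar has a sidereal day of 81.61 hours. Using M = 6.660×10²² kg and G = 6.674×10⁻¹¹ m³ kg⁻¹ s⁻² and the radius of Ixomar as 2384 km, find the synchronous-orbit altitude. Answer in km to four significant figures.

h_sync ≈ 18960 km

μ = GM = 6.674×10⁻¹¹ × 6.660×10²² = 4.445×10¹² m³/s².
T = 81.61 hours = 2.938×10⁵ s.
A synchronous orbit has period T, so by Kepler's third law a = (μT²/4π²)^(1/3).
μT²/4π² = 4.445×10¹² × (2.938×10⁵)² / 39.48 = 9.718×10²¹ m³.
a = 2.134×10⁷ m = 21340 km.
Altitude h = a − R = 21340 − 2384 = 18956 km.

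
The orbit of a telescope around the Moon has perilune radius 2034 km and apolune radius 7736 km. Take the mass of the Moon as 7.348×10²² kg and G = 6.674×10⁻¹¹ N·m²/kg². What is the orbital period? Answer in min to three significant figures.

T ≈ 511 min

μ = GM = 6.674×10⁻¹¹ × 7.348×10²² = 4.904×10¹² m³/s².
Semi-major axis a = (r_p + r_a)/2 = (2034.0 + 7736.0)/2 = 4885.0 km = 4.885×10⁶ m.
By Kepler's third law T = 2π√(a³/μ) = 2π × 4.876×10³ = 3.063×10⁴ s.
= 510.6 min.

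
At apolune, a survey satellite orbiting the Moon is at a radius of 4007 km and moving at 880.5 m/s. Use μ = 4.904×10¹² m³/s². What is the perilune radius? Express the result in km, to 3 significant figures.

perilune radius ≈ 1860 km

r_a = 4.007×10⁶ m.
Specific energy ε = v²/2 − μ/r = -8.362×10⁵ J/kg, so a = −μ/(2ε) = 2.932×10⁶ m.
The apsides satisfy r_p + r_a = 2a, so the perilune radius is 2a − r_a = 1.857×10⁶ m = 1857.5 km.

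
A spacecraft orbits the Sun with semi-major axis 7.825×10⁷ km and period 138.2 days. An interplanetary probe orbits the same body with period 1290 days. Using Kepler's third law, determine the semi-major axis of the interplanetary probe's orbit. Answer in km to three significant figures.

Kepler's third law: a³ ∝ T², so a₂ = a₁ (T₂/T₁)^(2/3).
T₂/T₁ = 9.334, (T₂/T₁)^(2/3) = 4.433.
a₂ = 7.825×10⁷ × 4.433 = 3.469×10⁸ km.

a₂ ≈ 3.47×10⁸ km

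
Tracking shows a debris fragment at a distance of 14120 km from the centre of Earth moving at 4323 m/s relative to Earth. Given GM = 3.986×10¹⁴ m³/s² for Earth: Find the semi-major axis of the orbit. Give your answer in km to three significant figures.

a ≈ 10600 km

r = 1.412×10⁷ m.
Vis-viva rearranged: 1/a = 2/r − v²/μ = 1.416×10⁻⁷ − 4.688×10⁻⁸ = 9.476×10⁻⁸ m⁻¹.
a = 1.055×10⁷ m = 10553 km.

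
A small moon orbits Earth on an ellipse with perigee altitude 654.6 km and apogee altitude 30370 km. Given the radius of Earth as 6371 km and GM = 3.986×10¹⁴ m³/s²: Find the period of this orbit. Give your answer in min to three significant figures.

T ≈ 537 min

r_p = 6371 + 654.6 = 7025.6 km = 7.0256×10⁶ m.
r_a = 6371 + 30370 = 36741 km = 3.6741×10⁷ m.
Semi-major axis a = (r_p + r_a)/2 = (7025.6 + 36741)/2 = 21883 km = 2.188×10⁷ m.
By Kepler's third law T = 2π√(a³/μ) = 2π × 5.127×10³ = 3.222×10⁴ s.
= 536.9 min.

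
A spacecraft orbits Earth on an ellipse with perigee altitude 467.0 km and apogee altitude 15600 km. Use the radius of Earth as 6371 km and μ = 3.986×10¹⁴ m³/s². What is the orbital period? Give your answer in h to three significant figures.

r_p = 6371 + 467.0 = 6838.0 km = 6.8380×10⁶ m.
r_a = 6371 + 15600 = 21971 km = 2.1971×10⁷ m.
Semi-major axis a = (r_p + r_a)/2 = (6838.0 + 21971)/2 = 14404 km = 1.440×10⁷ m.
By Kepler's third law T = 2π√(a³/μ) = 2π × 2.738×10³ = 1.721×10⁴ s.
= 4.779 h.

T ≈ 4.78 h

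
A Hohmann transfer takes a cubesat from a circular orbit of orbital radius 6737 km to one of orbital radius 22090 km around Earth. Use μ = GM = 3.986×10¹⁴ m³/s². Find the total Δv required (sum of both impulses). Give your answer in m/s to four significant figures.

Δv_total ≈ 3174 m/s

r₁ = 6737 km = 6.737×10⁶ m.
r₂ = 22090 km = 2.209×10⁷ m.
Transfer ellipse a_t = (r₁ + r₂)/2 = 1.441×10⁷ m.
At r₁: circular v_c1 = √(μ/r₁) = 7692 m/s; transfer-perigee v_p = √[μ(2/r₁ − 1/a_t)] = 9522 m/s.
Δv₁ = v_p − v_c1 = 1831 m/s.
At r₂: circular v_c2 = √(μ/r₂) = 4248 m/s; transfer-apogee v_a = √[μ(2/r₂ − 1/a_t)] = 2904 m/s.
Δv₂ = v_c2 − v_a = 1344 m/s.
Total Δv = Δv₁ + Δv₂ = 3174 m/s.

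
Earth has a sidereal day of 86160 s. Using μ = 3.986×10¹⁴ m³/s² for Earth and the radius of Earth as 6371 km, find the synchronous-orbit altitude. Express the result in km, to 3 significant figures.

A synchronous orbit has period T, so by Kepler's third law a = (μT²/4π²)^(1/3).
μT²/4π² = 3.986×10¹⁴ × (8.616×10⁴)² / 39.48 = 7.495×10²² m³.
a = 4.216×10⁷ m = 42163 km.
Altitude h = a − R = 42163 − 6371 = 35792 km.

h_sync ≈ 35800 km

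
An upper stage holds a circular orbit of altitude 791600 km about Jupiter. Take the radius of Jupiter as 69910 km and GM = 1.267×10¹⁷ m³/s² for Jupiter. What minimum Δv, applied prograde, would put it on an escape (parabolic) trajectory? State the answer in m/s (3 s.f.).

Δv ≈ 5020 m/s

r = 69910 + 791600 = 861510 km = 8.6151×10⁸ m.
Circular speed v_c = √(μ/r) = 12130 m/s.
Escape speed v_esc = √(2μ/r) = √2 × v_c = 17150 m/s.
Δv = v_esc − v_c = 5023 m/s.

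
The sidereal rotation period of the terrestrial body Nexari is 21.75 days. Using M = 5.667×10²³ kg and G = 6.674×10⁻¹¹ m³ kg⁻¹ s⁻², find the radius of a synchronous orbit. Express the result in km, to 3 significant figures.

μ = GM = 6.674×10⁻¹¹ × 5.667×10²³ = 3.782×10¹³ m³/s².
T = 21.75 days = 1.879×10⁶ s.
A synchronous orbit has period T, so by Kepler's third law a = (μT²/4π²)^(1/3).
μT²/4π² = 3.782×10¹³ × (1.879×10⁶)² / 39.48 = 3.383×10²⁴ m³.
a = 1.501×10⁸ m = 1.5012×10⁵ km.

r_sync ≈ 1.50×10⁵ km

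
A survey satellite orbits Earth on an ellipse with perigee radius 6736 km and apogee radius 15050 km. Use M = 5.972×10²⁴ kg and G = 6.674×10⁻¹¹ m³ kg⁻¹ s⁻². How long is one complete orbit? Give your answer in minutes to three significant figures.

T ≈ 189 minutes

μ = GM = 6.674×10⁻¹¹ × 5.972×10²⁴ = 3.986×10¹⁴ m³/s².
Semi-major axis a = (r_p + r_a)/2 = (6736.0 + 15050)/2 = 10893 km = 1.089×10⁷ m.
By Kepler's third law T = 2π√(a³/μ) = 2π × 1.801×10³ = 1.131×10⁴ s.
= 188.6 minutes.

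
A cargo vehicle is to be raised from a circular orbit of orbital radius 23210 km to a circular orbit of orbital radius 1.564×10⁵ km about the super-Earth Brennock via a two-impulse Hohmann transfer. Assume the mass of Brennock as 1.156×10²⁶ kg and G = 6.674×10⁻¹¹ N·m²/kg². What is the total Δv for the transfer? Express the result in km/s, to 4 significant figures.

Δv_total ≈ 9.281 km/s

μ = GM = 6.674×10⁻¹¹ × 1.156×10²⁶ = 7.715×10¹⁵ m³/s².
r₁ = 23210 km = 2.321×10⁷ m.
r₂ = 1.564×10⁵ km = 1.564×10⁸ m.
Transfer ellipse a_t = (r₁ + r₂)/2 = 8.980×10⁷ m.
At r₁: circular v_c1 = √(μ/r₁) = 18230 m/s; transfer-periapsis v_p = √[μ(2/r₁ − 1/a_t)] = 24060 m/s.
Δv₁ = v_p − v_c1 = 5828 m/s.
At r₂: circular v_c2 = √(μ/r₂) = 7024 m/s; transfer-apoapsis v_a = √[μ(2/r₂ − 1/a_t)] = 3571 m/s.
Δv₂ = v_c2 − v_a = 3453 m/s.
Total Δv = Δv₁ + Δv₂ = 9281 m/s = 9.281 km/s.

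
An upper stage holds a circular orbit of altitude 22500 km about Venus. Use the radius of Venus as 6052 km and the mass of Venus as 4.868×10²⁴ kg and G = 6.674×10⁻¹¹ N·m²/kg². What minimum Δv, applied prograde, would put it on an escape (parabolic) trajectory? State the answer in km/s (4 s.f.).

Δv ≈ 1.397 km/s

μ = GM = 6.674×10⁻¹¹ × 4.868×10²⁴ = 3.249×10¹⁴ m³/s².
r = 6052 + 22500 = 28552 km = 2.8552×10⁷ m.
Circular speed v_c = √(μ/r) = 3373 m/s.
Escape speed v_esc = √(2μ/r) = √2 × v_c = 4771 m/s.
Δv = v_esc − v_c = 1397 m/s = 1.397 km/s.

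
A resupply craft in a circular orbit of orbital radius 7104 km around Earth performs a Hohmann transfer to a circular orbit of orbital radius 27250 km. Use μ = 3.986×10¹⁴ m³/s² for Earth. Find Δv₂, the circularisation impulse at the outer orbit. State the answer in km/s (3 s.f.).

r₁ = 7104 km = 7.104×10⁶ m.
r₂ = 27250 km = 2.725×10⁷ m.
Transfer ellipse a_t = (r₁ + r₂)/2 = 1.718×10⁷ m.
At r₁: circular v_c1 = √(μ/r₁) = 7491 m/s; transfer-perigee v_p = √[μ(2/r₁ − 1/a_t)] = 9435 m/s.
At r₂: circular v_c2 = √(μ/r₂) = 3825 m/s; transfer-apogee v_a = √[μ(2/r₂ − 1/a_t)] = 2460 m/s.
Δv₂ = v_c2 − v_a = 1365 m/s.
= 1.365 km/s.

Δv ≈ 1.37 km/s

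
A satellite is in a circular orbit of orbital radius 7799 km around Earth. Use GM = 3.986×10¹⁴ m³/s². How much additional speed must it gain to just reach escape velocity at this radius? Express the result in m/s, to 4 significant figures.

r = 7799 km = 7.799×10⁶ m.
Circular speed v_c = √(μ/r) = 7149 m/s.
Escape speed v_esc = √(2μ/r) = √2 × v_c = 10110 m/s.
Δv = v_esc − v_c = 2961 m/s.

Δv ≈ 2961 m/s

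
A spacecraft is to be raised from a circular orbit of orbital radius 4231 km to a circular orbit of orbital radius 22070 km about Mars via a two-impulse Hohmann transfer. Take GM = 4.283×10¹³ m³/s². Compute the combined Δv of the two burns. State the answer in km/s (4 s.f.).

Δv_total ≈ 1.543 km/s

r₁ = 4231 km = 4.231×10⁶ m.
r₂ = 22070 km = 2.207×10⁷ m.
Transfer ellipse a_t = (r₁ + r₂)/2 = 1.315×10⁷ m.
At r₁: circular v_c1 = √(μ/r₁) = 3182 m/s; transfer-periapsis v_p = √[μ(2/r₁ − 1/a_t)] = 4122 m/s.
Δv₁ = v_p − v_c1 = 940.1 m/s.
At r₂: circular v_c2 = √(μ/r₂) = 1393 m/s; transfer-apoapsis v_a = √[μ(2/r₂ − 1/a_t)] = 790.2 m/s.
Δv₂ = v_c2 − v_a = 602.9 m/s.
Total Δv = Δv₁ + Δv₂ = 1543 m/s = 1.543 km/s.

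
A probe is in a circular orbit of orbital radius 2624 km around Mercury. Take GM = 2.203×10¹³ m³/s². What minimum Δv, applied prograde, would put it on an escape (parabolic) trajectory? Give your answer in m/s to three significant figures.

Δv ≈ 1200 m/s

r = 2624 km = 2.624×10⁶ m.
Circular speed v_c = √(μ/r) = 2898 m/s.
Escape speed v_esc = √(2μ/r) = √2 × v_c = 4098 m/s.
Δv = v_esc − v_c = 1200 m/s.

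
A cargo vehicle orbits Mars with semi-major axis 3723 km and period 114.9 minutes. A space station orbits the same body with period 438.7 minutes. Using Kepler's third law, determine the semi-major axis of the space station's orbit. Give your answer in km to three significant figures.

Kepler's third law: a³ ∝ T², so a₂ = a₁ (T₂/T₁)^(2/3).
T₂/T₁ = 3.818, (T₂/T₁)^(2/3) = 2.443.
a₂ = 3723 × 2.443 = 9095 km.

a₂ ≈ 9090 km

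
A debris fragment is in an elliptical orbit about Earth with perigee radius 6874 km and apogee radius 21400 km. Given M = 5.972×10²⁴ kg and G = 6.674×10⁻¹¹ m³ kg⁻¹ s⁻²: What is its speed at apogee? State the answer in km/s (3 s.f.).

μ = GM = 6.674×10⁻¹¹ × 5.972×10²⁴ = 3.986×10¹⁴ m³/s².
Semi-major axis a = (r_p + r_a)/2 = 14137 km = 1.414×10⁷ m.
Vis-viva: v² = μ(2/r − 1/a) = 3.986×10¹⁴ × (9.346×10⁻⁸ − 7.074×10⁻⁸) = 9.056×10⁶ m²/s².
v = 3009 m/s = 3.009 km/s.

v ≈ 3.01 km/s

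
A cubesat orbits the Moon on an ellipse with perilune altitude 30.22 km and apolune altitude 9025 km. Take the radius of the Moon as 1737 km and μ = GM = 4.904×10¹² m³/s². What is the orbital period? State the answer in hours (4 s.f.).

T ≈ 12.36 hours

r_p = 1737 + 30.22 = 1767.2 km = 1.7672×10⁶ m.
r_a = 1737 + 9025 = 10762 km = 1.0762×10⁷ m.
Semi-major axis a = (r_p + r_a)/2 = (1767.2 + 10762)/2 = 6264.6 km = 6.265×10⁶ m.
By Kepler's third law T = 2π√(a³/μ) = 2π × 7.081×10³ = 4.449×10⁴ s.
= 12.36 hours.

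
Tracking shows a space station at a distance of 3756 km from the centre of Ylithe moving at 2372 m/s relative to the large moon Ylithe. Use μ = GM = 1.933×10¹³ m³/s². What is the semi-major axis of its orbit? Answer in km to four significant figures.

a ≈ 4142 km

r = 3.756×10⁶ m.
Specific orbital energy ε = v²/2 − μ/r = (2372)²/2 − 1.933×10¹³/3.756×10⁶ = -2.333×10⁶ J/kg.
Since ε = −μ/(2a), a = −μ/(2ε) = 4.142×10⁶ m = 4142.3 km.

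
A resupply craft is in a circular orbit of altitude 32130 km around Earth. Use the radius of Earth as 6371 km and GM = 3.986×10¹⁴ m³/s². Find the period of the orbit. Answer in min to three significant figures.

T ≈ 1250 min

r = 6371 + 32130 = 38501 km = 3.8501×10⁷ m.
Kepler's third law: T = 2π√(r³/μ) = 2π√((3.850×10⁷)³ / 3.986×10¹⁴).
r³/μ = 1.432×10⁸ s², so T = 2π × 1.197×10⁴ = 7.518×10⁴ s.
Converting: 7.518×10⁴ s ÷ 60.00 = 1253 min.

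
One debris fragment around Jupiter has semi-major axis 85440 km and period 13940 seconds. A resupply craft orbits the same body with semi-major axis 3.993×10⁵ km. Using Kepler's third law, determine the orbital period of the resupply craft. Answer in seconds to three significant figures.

Kepler's third law: T² ∝ a³, so T₂ = T₁ (a₂/a₁)^(3/2).
a₂/a₁ = 4.673, (a₂/a₁)^(3/2) = 10.10.
T₂ = 13940 × 10.10 = 1.408×10⁵ seconds.

T₂ ≈ 1.41×10⁵ seconds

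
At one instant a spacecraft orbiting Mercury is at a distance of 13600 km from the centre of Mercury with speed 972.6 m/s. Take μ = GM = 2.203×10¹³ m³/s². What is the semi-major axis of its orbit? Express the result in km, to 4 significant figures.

a ≈ 9604 km

r = 1.360×10⁷ m.
Vis-viva rearranged: 1/a = 2/r − v²/μ = 1.471×10⁻⁷ − 4.294×10⁻⁸ = 1.041×10⁻⁷ m⁻¹.
a = 9.604×10⁶ m = 9604.3 km.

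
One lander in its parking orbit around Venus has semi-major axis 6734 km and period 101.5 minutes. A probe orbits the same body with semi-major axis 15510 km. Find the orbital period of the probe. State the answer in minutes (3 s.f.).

Kepler's third law: T² ∝ a³, so T₂ = T₁ (a₂/a₁)^(3/2).
a₂/a₁ = 2.303, (a₂/a₁)^(3/2) = 3.495.
T₂ = 101.5 × 3.495 = 354.8 minutes.

T₂ ≈ 355 minutes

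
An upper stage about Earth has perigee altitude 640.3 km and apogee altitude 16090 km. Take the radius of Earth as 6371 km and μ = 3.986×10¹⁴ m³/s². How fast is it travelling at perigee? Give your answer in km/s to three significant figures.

v ≈ 9.31 km/s

r_p = 6371 + 640.3 = 7011.3 km = 7.0113×10⁶ m.
r_a = 6371 + 16090 = 22461 km = 2.2461×10⁷ m.
Semi-major axis a = (r_p + r_a)/2 = 14736 km = 1.474×10⁷ m.
Vis-viva: v² = μ(2/r − 1/a) = 3.986×10¹⁴ × (2.853×10⁻⁷ − 6.786×10⁻⁸) = 8.665×10⁷ m²/s².
v = 9309 m/s = 9.309 km/s.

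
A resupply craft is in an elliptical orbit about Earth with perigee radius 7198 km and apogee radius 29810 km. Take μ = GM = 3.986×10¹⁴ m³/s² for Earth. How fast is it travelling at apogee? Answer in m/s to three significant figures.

Semi-major axis a = (r_p + r_a)/2 = 18504 km = 1.850×10⁷ m.
Vis-viva: v² = μ(2/r − 1/a) = 3.986×10¹⁴ × (6.709×10⁻⁸ − 5.404×10⁻⁸) = 5.201×10⁶ m²/s².
v = 2281 m/s.

v ≈ 2280 m/s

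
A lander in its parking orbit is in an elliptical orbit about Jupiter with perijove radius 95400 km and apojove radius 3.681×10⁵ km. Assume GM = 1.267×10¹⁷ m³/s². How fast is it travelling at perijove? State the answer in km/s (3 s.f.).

Semi-major axis a = (r_p + r_a)/2 = 2.3175×10⁵ km = 2.318×10⁸ m.
Vis-viva: v² = μ(2/r − 1/a) = 1.267×10¹⁷ × (2.096×10⁻⁸ − 4.315×10⁻⁹) = 2.109×10⁹ m²/s².
v = 45930 m/s = 45.93 km/s.

v ≈ 45.9 km/s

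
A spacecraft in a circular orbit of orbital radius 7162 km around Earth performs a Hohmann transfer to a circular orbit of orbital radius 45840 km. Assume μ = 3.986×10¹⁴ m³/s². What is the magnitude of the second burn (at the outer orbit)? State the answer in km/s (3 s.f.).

r₁ = 7162 km = 7.162×10⁶ m.
r₂ = 45840 km = 4.584×10⁷ m.
Transfer ellipse a_t = (r₁ + r₂)/2 = 2.650×10⁷ m.
At r₁: circular v_c1 = √(μ/r₁) = 7460 m/s; transfer-perigee v_p = √[μ(2/r₁ − 1/a_t)] = 9812 m/s.
At r₂: circular v_c2 = √(μ/r₂) = 2949 m/s; transfer-apogee v_a = √[μ(2/r₂ − 1/a_t)] = 1533 m/s.
Δv₂ = v_c2 − v_a = 1416 m/s.
= 1.416 km/s.

Δv ≈ 1.42 km/s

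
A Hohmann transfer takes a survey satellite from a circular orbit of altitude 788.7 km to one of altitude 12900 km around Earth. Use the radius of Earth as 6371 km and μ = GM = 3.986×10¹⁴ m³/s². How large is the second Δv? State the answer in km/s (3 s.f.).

r₁ = 6371 + 788.7 = 7159.7 km = 7.1597×10⁶ m.
r₂ = 6371 + 12900 = 19271 km = 1.9271×10⁷ m.
Transfer ellipse a_t = (r₁ + r₂)/2 = 1.322×10⁷ m.
At r₁: circular v_c1 = √(μ/r₁) = 7461 m/s; transfer-perigee v_p = √[μ(2/r₁ − 1/a_t)] = 9010 m/s.
At r₂: circular v_c2 = √(μ/r₂) = 4548 m/s; transfer-apogee v_a = √[μ(2/r₂ − 1/a_t)] = 3348 m/s.
Δv₂ = v_c2 − v_a = 1200 m/s.
= 1.200 km/s.

Δv ≈ 1.20 km/s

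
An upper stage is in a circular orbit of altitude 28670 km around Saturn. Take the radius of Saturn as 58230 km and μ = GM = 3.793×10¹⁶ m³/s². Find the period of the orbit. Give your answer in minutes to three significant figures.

T ≈ 436 minutes

r = 58230 + 28670 = 86900 km = 8.6900×10⁷ m.
Kepler's third law: T = 2π√(r³/μ) = 2π√((8.690×10⁷)³ / 3.793×10¹⁶).
r³/μ = 1.730×10⁷ s², so T = 2π × 4.159×10³ = 2.613×10⁴ s.
Converting: 2.613×10⁴ s ÷ 60.00 = 435.6 minutes.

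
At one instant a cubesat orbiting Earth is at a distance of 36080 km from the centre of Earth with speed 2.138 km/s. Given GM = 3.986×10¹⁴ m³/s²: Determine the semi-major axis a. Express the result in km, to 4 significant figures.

a ≈ 22750 km

r = 3.608×10⁷ m.
Specific orbital energy ε = v²/2 − μ/r = (2138)²/2 − 3.986×10¹⁴/3.608×10⁷ = -8.762×10⁶ J/kg.
Since ε = −μ/(2a), a = −μ/(2ε) = 2.275×10⁷ m = 22746 km.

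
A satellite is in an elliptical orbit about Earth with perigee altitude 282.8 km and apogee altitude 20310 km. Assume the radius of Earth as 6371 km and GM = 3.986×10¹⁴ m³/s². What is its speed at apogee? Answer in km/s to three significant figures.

v ≈ 2.44 km/s

r_p = 6371 + 282.8 = 6653.8 km = 6.6538×10⁶ m.
r_a = 6371 + 20310 = 26681 km = 2.6681×10⁷ m.
Semi-major axis a = (r_p + r_a)/2 = 16667 km = 1.667×10⁷ m.
Vis-viva: v² = μ(2/r − 1/a) = 3.986×10¹⁴ × (7.496×10⁻⁸ − 6.000×10⁻⁸) = 5.964×10⁶ m²/s².
v = 2442 m/s = 2.442 km/s.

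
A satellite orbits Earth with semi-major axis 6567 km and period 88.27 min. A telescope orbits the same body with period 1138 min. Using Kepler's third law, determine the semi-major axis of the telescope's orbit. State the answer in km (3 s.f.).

Kepler's third law: a³ ∝ T², so a₂ = a₁ (T₂/T₁)^(2/3).
T₂/T₁ = 12.89, (T₂/T₁)^(2/3) = 5.498.
a₂ = 6567 × 5.498 = 36110 km.

a₂ ≈ 36100 km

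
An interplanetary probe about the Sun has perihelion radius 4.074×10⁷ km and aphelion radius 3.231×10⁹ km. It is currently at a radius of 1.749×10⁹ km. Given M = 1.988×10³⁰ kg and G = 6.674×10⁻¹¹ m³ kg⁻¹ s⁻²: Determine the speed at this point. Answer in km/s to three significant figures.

v ≈ 8.40 km/s

μ = GM = 6.674×10⁻¹¹ × 1.988×10³⁰ = 1.327×10²⁰ m³/s².
Semi-major axis a = (r_p + r_a)/2 = 1.6359×10⁹ km = 1.636×10¹² m.
Vis-viva: v² = μ(2/r − 1/a) = 1.327×10²⁰ × (1.144×10⁻¹² − 6.113×10⁻¹³) = 7.061×10⁷ m²/s².
v = 8403 m/s = 8.403 km/s.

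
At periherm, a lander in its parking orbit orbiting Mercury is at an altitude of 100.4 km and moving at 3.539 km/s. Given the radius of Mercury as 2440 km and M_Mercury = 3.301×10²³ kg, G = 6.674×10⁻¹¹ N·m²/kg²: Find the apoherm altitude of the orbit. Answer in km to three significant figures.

μ = GM = 6.674×10⁻¹¹ × 3.301×10²³ = 2.203×10¹³ m³/s².
r_p = 2440 + 100.4 = 2540.4 km = 2.540×10⁶ m.
Specific energy ε = v²/2 − μ/r = -2.410×10⁶ J/kg, so a = −μ/(2ε) = 4.571×10⁶ m.
The apsides satisfy r_p + r_a = 2a, so the apoherm radius is 2a − r_p = 6.601×10⁶ m = 6601.2 km.
Apoherm altitude = 6601.2 − 2440 = 4161.2 km.

apoherm altitude ≈ 4160 km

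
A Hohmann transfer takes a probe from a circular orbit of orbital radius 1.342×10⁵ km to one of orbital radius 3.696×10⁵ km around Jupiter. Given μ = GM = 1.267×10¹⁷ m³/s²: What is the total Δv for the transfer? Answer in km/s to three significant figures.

r₁ = 1.342×10⁵ km = 1.342×10⁸ m.
r₂ = 3.696×10⁵ km = 3.696×10⁸ m.
Transfer ellipse a_t = (r₁ + r₂)/2 = 2.519×10⁸ m.
At r₁: circular v_c1 = √(μ/r₁) = 30730 m/s; transfer-perijove v_p = √[μ(2/r₁ − 1/a_t)] = 37220 m/s.
Δv₁ = v_p − v_c1 = 6493 m/s.
At r₂: circular v_c2 = √(μ/r₂) = 18510 m/s; transfer-apojove v_a = √[μ(2/r₂ − 1/a_t)] = 13510 m/s.
Δv₂ = v_c2 − v_a = 5001 m/s.
Total Δv = Δv₁ + Δv₂ = 11490 m/s = 11.49 km/s.

Δv_total ≈ 11.5 km/s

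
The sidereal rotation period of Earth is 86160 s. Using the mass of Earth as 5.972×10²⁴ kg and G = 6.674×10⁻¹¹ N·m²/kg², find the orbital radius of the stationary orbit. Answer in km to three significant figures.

r_sync ≈ 42200 km

μ = GM = 6.674×10⁻¹¹ × 5.972×10²⁴ = 3.986×10¹⁴ m³/s².
A synchronous orbit has period T, so by Kepler's third law a = (μT²/4π²)^(1/3).
μT²/4π² = 3.986×10¹⁴ × (8.616×10⁴)² / 39.48 = 7.495×10²² m³.
a = 4.216×10⁷ m = 42162 km.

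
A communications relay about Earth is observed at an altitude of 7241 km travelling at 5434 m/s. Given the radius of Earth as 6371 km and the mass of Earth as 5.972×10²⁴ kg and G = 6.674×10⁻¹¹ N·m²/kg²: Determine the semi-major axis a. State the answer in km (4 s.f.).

μ = GM = 6.674×10⁻¹¹ × 5.972×10²⁴ = 3.986×10¹⁴ m³/s².
r = 6371 + 7241 = 13612 km = 1.361×10⁷ m.
Specific orbital energy ε = v²/2 − μ/r = (5434)²/2 − 3.986×10¹⁴/1.361×10⁷ = -1.452×10⁷ J/kg.
Since ε = −μ/(2a), a = −μ/(2ε) = 1.373×10⁷ m = 13728 km.

a ≈ 13730 km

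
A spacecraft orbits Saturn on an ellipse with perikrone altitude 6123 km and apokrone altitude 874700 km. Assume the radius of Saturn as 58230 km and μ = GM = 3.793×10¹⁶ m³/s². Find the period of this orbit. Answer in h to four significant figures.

r_p = 58230 + 6123 = 64353 km = 6.4353×10⁷ m.
r_a = 58230 + 874700 = 932930 km = 9.3293×10⁸ m.
Semi-major axis a = (r_p + r_a)/2 = (64353 + 9.3293×10⁵)/2 = 4.9864×10⁵ km = 4.986×10⁸ m.
By Kepler's third law T = 2π√(a³/μ) = 2π × 5.717×10⁴ = 3.592×10⁵ s.
= 99.79 h.

T ≈ 99.79 h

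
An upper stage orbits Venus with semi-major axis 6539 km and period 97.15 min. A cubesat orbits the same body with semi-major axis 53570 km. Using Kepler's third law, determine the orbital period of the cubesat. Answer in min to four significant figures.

Kepler's third law: T² ∝ a³, so T₂ = T₁ (a₂/a₁)^(3/2).
a₂/a₁ = 8.192, (a₂/a₁)^(3/2) = 23.45.
T₂ = 97.15 × 23.45 = 2278 min.

T₂ ≈ 2278 min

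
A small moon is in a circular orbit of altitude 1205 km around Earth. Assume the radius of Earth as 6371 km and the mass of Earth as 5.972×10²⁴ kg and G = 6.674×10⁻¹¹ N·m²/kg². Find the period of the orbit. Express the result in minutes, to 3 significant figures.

T ≈ 109 minutes

μ = GM = 6.674×10⁻¹¹ × 5.972×10²⁴ = 3.986×10¹⁴ m³/s².
r = 6371 + 1205 = 7576.0 km = 7.5760×10⁶ m.
Kepler's third law: T = 2π√(r³/μ) = 2π√((7.576×10⁶)³ / 3.986×10¹⁴).
r³/μ = 1.091×10⁶ s², so T = 2π × 1.044×10³ = 6.563×10³ s.
Converting: 6.563×10³ s ÷ 60.00 = 109.4 minutes.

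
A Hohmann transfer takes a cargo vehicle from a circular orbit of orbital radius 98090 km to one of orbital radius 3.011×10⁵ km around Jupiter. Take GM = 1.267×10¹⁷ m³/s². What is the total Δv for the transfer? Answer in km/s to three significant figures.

r₁ = 98090 km = 9.809×10⁷ m.
r₂ = 3.011×10⁵ km = 3.011×10⁸ m.
Transfer ellipse a_t = (r₁ + r₂)/2 = 1.996×10⁸ m.
At r₁: circular v_c1 = √(μ/r₁) = 35940 m/s; transfer-perijove v_p = √[μ(2/r₁ − 1/a_t)] = 44140 m/s.
Δv₁ = v_p − v_c1 = 8203 m/s.
At r₂: circular v_c2 = √(μ/r₂) = 20510 m/s; transfer-apojove v_a = √[μ(2/r₂ − 1/a_t)] = 14380 m/s.
Δv₂ = v_c2 − v_a = 6133 m/s.
Total Δv = Δv₁ + Δv₂ = 14340 m/s = 14.34 km/s.

Δv_total ≈ 14.3 km/s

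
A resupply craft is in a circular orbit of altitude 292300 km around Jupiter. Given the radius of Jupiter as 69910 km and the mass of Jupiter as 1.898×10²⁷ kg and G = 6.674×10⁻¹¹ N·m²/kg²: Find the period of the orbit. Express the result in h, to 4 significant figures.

T ≈ 33.80 h

μ = GM = 6.674×10⁻¹¹ × 1.898×10²⁷ = 1.267×10¹⁷ m³/s².
r = 69910 + 292300 = 362210 km = 3.6221×10⁸ m.
Kepler's third law: T = 2π√(r³/μ) = 2π√((3.622×10⁸)³ / 1.267×10¹⁷).
r³/μ = 3.751×10⁸ s², so T = 2π × 1.937×10⁴ = 1.217×10⁵ s.
Converting: 1.217×10⁵ s ÷ 3600 = 33.80 h.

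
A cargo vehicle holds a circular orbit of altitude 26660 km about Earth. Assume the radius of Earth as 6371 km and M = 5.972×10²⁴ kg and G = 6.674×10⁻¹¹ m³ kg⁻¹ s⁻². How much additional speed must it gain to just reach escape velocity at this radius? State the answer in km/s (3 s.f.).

Δv ≈ 1.44 km/s

μ = GM = 6.674×10⁻¹¹ × 5.972×10²⁴ = 3.986×10¹⁴ m³/s².
r = 6371 + 26660 = 33031 km = 3.3031×10⁷ m.
Circular speed v_c = √(μ/r) = 3474 m/s.
Escape speed v_esc = √(2μ/r) = √2 × v_c = 4913 m/s.
Δv = v_esc − v_c = 1439 m/s = 1.439 km/s.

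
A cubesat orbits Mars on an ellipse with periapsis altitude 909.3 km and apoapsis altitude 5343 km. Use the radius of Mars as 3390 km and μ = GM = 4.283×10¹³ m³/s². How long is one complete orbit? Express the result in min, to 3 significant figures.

r_p = 3390 + 909.3 = 4299.3 km = 4.2993×10⁶ m.
r_a = 3390 + 5343 = 8733.0 km = 8.7330×10⁶ m.
Semi-major axis a = (r_p + r_a)/2 = (4299.3 + 8733.0)/2 = 6516.1 km = 6.516×10⁶ m.
By Kepler's third law T = 2π√(a³/μ) = 2π × 2.542×10³ = 1.597×10⁴ s.
= 266.2 min.

T ≈ 266 min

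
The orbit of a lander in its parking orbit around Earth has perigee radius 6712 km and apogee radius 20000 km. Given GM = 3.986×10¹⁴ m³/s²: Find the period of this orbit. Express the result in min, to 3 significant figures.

T ≈ 256 min

Semi-major axis a = (r_p + r_a)/2 = (6712.0 + 20000)/2 = 13356 km = 1.336×10⁷ m.
By Kepler's third law T = 2π√(a³/μ) = 2π × 2.445×10³ = 1.536×10⁴ s.
= 256.0 min.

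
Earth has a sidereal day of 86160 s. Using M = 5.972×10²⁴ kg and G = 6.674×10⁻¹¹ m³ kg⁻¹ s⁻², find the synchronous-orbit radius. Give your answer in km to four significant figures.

μ = GM = 6.674×10⁻¹¹ × 5.972×10²⁴ = 3.986×10¹⁴ m³/s².
A synchronous orbit has period T, so by Kepler's third law a = (μT²/4π²)^(1/3).
μT²/4π² = 3.986×10¹⁴ × (8.616×10⁴)² / 39.48 = 7.495×10²² m³.
a = 4.216×10⁷ m = 42162 km.

r_sync ≈ 42160 km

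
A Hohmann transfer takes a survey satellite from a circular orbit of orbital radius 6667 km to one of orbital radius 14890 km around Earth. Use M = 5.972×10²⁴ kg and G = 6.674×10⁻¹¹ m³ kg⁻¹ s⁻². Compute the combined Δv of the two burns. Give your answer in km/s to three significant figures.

Δv_total ≈ 2.46 km/s

μ = GM = 6.674×10⁻¹¹ × 5.972×10²⁴ = 3.986×10¹⁴ m³/s².
r₁ = 6667 km = 6.667×10⁶ m.
r₂ = 14890 km = 1.489×10⁷ m.
Transfer ellipse a_t = (r₁ + r₂)/2 = 1.078×10⁷ m.
At r₁: circular v_c1 = √(μ/r₁) = 7732 m/s; transfer-perigee v_p = √[μ(2/r₁ − 1/a_t)] = 9088 m/s.
Δv₁ = v_p − v_c1 = 1356 m/s.
At r₂: circular v_c2 = √(μ/r₂) = 5174 m/s; transfer-apogee v_a = √[μ(2/r₂ − 1/a_t)] = 4069 m/s.
Δv₂ = v_c2 − v_a = 1105 m/s.
Total Δv = Δv₁ + Δv₂ = 2461 m/s = 2.461 km/s.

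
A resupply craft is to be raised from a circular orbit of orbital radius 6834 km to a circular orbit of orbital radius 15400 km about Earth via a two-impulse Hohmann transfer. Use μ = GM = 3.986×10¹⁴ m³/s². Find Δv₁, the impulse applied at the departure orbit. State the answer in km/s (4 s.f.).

Δv ≈ 1.352 km/s

r₁ = 6834 km = 6.834×10⁶ m.
r₂ = 15400 km = 1.540×10⁷ m.
Transfer ellipse a_t = (r₁ + r₂)/2 = 1.112×10⁷ m.
At r₁: circular v_c1 = √(μ/r₁) = 7637 m/s; transfer-perigee v_p = √[μ(2/r₁ − 1/a_t)] = 8989 m/s.
Δv₁ = v_p − v_c1 = 1352 m/s.
= 1.352 km/s.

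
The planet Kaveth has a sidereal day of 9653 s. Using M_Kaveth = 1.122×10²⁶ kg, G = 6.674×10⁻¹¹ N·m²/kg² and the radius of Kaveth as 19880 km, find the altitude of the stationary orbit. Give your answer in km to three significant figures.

h_sync ≈ 6170 km

μ = GM = 6.674×10⁻¹¹ × 1.122×10²⁶ = 7.488×10¹⁵ m³/s².
A synchronous orbit has period T, so by Kepler's third law a = (μT²/4π²)^(1/3).
μT²/4π² = 7.488×10¹⁵ × (9.653×10³)² / 39.48 = 1.767×10²² m³.
a = 2.605×10⁷ m = 26048 km.
Altitude h = a − R = 26048 − 19880 = 6168.4 km.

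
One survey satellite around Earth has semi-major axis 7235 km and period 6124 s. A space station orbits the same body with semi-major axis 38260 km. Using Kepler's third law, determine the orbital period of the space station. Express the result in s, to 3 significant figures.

T₂ ≈ 74500 s

Kepler's third law: T² ∝ a³, so T₂ = T₁ (a₂/a₁)^(3/2).
a₂/a₁ = 5.288, (a₂/a₁)^(3/2) = 12.16.
T₂ = 6124 × 12.16 = 74470 s.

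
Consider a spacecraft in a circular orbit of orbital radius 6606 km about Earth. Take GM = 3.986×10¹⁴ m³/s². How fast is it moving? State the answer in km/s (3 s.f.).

v ≈ 7.77 km/s

r = 6606 km = 6.606×10⁶ m.
For a circular orbit v = √(μ/r) = √(3.986×10¹⁴ / 6.606×10⁶) = √(6.034×10⁷) = 7768 m/s.
That is 7.768 km/s.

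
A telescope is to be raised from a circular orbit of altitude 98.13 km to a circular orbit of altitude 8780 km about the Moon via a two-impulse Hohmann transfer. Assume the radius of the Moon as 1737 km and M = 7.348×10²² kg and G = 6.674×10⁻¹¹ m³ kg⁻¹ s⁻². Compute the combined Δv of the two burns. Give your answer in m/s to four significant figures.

μ = GM = 6.674×10⁻¹¹ × 7.348×10²² = 4.904×10¹² m³/s².
r₁ = 1737 + 98.13 = 1835.1 km = 1.8351×10⁶ m.
r₂ = 1737 + 8780 = 10517 km = 1.0517×10⁷ m.
Transfer ellipse a_t = (r₁ + r₂)/2 = 6.176×10⁶ m.
At r₁: circular v_c1 = √(μ/r₁) = 1635 m/s; transfer-perilune v_p = √[μ(2/r₁ − 1/a_t)] = 2133 m/s.
Δv₁ = v_p − v_c1 = 498.5 m/s.
At r₂: circular v_c2 = √(μ/r₂) = 682.9 m/s; transfer-apolune v_a = √[μ(2/r₂ − 1/a_t)] = 372.2 m/s.
Δv₂ = v_c2 − v_a = 310.6 m/s.
Total Δv = Δv₁ + Δv₂ = 809.1 m/s.

Δv_total ≈ 809.1 m/s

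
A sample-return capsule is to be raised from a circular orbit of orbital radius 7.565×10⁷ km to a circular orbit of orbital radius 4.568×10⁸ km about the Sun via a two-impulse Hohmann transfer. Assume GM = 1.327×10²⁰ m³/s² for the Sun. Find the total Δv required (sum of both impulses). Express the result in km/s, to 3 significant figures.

Δv_total ≈ 20.9 km/s

r₁ = 7.565×10⁷ km = 7.565×10¹⁰ m.
r₂ = 4.568×10⁸ km = 4.568×10¹¹ m.
Transfer ellipse a_t = (r₁ + r₂)/2 = 2.662×10¹¹ m.
At r₁: circular v_c1 = √(μ/r₁) = 41880 m/s; transfer-perihelion v_p = √[μ(2/r₁ − 1/a_t)] = 54860 m/s.
Δv₁ = v_p − v_c1 = 12980 m/s.
At r₂: circular v_c2 = √(μ/r₂) = 17040 m/s; transfer-aphelion v_a = √[μ(2/r₂ − 1/a_t)] = 9086 m/s.
Δv₂ = v_c2 − v_a = 7958 m/s.
Total Δv = Δv₁ + Δv₂ = 20940 m/s = 20.94 km/s.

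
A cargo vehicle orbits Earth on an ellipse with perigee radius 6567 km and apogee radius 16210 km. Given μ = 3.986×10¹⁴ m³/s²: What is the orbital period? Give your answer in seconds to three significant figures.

Semi-major axis a = (r_p + r_a)/2 = (6567.0 + 16210)/2 = 11388 km = 1.139×10⁷ m.
By Kepler's third law T = 2π√(a³/μ) = 2π × 1.925×10³ = 1.210×10⁴ s.

T ≈ 12100 seconds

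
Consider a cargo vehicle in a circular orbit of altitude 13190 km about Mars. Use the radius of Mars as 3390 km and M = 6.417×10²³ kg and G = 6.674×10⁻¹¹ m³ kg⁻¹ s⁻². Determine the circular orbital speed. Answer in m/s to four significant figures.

μ = GM = 6.674×10⁻¹¹ × 6.417×10²³ = 4.283×10¹³ m³/s².
r = 3390 + 13190 = 16580 km = 1.6580×10⁷ m.
For a circular orbit v = √(μ/r) = √(4.283×10¹³ / 1.658×10⁷) = √(2.583×10⁶) = 1607 m/s.

v ≈ 1607 m/s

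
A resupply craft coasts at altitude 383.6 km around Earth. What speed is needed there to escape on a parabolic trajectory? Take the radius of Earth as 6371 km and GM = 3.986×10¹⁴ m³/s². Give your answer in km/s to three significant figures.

v_esc ≈ 10.9 km/s

r = 6371 + 383.6 = 6754.6 km = 6.7546×10⁶ m.
Escape speed v_esc = √(2μ/r) = √(2 × 3.986×10¹⁴ / 6.755×10⁶) = √(1.180×10⁸) = 10860 m/s.
= 10.86 km/s.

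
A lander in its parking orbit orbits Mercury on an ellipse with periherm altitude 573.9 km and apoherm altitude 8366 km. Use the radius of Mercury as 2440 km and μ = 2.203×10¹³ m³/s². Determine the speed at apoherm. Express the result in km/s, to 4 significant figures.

v ≈ 0.943 km/s

r_p = 2440 + 573.9 = 3013.9 km = 3.0139×10⁶ m.
r_a = 2440 + 8366 = 10806 km = 1.0806×10⁷ m.
Semi-major axis a = (r_p + r_a)/2 = 6909.9 km = 6.910×10⁶ m.
Vis-viva: v² = μ(2/r − 1/a) = 2.203×10¹³ × (1.851×10⁻⁷ − 1.447×10⁻⁷) = 8.892×10⁵ m²/s².
v = 943.0 m/s = 0.943 km/s.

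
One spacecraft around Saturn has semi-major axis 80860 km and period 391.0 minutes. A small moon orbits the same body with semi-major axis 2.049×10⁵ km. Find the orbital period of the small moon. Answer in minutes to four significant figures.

Kepler's third law: T² ∝ a³, so T₂ = T₁ (a₂/a₁)^(3/2).
a₂/a₁ = 2.534, (a₂/a₁)^(3/2) = 4.034.
T₂ = 391.0 × 4.034 = 1577 minutes.

T₂ ≈ 1577 minutes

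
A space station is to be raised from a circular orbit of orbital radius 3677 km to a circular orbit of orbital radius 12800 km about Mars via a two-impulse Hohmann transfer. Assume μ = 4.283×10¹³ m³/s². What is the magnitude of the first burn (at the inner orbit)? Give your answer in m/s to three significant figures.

Δv ≈ 841 m/s

r₁ = 3677 km = 3.677×10⁶ m.
r₂ = 12800 km = 1.280×10⁷ m.
Transfer ellipse a_t = (r₁ + r₂)/2 = 8.238×10⁶ m.
At r₁: circular v_c1 = √(μ/r₁) = 3413 m/s; transfer-periapsis v_p = √[μ(2/r₁ − 1/a_t)] = 4254 m/s.
Δv₁ = v_p − v_c1 = 841.2 m/s.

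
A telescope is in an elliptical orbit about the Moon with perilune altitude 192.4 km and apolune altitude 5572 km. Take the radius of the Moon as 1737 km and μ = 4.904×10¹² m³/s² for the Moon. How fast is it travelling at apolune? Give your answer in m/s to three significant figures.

r_p = 1737 + 192.4 = 1929.4 km = 1.9294×10⁶ m.
r_a = 1737 + 5572 = 7309.0 km = 7.3090×10⁶ m.
Semi-major axis a = (r_p + r_a)/2 = 4619.2 km = 4.619×10⁶ m.
Vis-viva: v² = μ(2/r − 1/a) = 4.904×10¹² × (2.736×10⁻⁷ − 2.165×10⁻⁷) = 2.803×10⁵ m²/s².
v = 529.4 m/s.

v ≈ 529 m/s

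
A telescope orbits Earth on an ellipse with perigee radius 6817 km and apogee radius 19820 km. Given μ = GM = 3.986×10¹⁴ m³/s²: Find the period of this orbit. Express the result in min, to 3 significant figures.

T ≈ 255 min

Semi-major axis a = (r_p + r_a)/2 = (6817.0 + 19820)/2 = 13318 km = 1.332×10⁷ m.
By Kepler's third law T = 2π√(a³/μ) = 2π × 2.435×10³ = 1.530×10⁴ s.
= 254.9 min.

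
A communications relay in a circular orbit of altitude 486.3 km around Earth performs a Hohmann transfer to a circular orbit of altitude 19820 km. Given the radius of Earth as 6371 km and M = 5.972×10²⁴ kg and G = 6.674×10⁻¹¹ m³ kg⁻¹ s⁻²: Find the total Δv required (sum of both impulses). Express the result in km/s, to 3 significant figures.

μ = GM = 6.674×10⁻¹¹ × 5.972×10²⁴ = 3.986×10¹⁴ m³/s².
r₁ = 6371 + 486.3 = 6857.3 km = 6.8573×10⁶ m.
r₂ = 6371 + 19820 = 26191 km = 2.6191×10⁷ m.
Transfer ellipse a_t = (r₁ + r₂)/2 = 1.652×10⁷ m.
At r₁: circular v_c1 = √(μ/r₁) = 7624 m/s; transfer-perigee v_p = √[μ(2/r₁ − 1/a_t)] = 9598 m/s.
Δv₁ = v_p − v_c1 = 1974 m/s.
At r₂: circular v_c2 = √(μ/r₂) = 3901 m/s; transfer-apogee v_a = √[μ(2/r₂ − 1/a_t)] = 2513 m/s.
Δv₂ = v_c2 − v_a = 1388 m/s.
Total Δv = Δv₁ + Δv₂ = 3362 m/s = 3.362 km/s.

Δv_total ≈ 3.36 km/s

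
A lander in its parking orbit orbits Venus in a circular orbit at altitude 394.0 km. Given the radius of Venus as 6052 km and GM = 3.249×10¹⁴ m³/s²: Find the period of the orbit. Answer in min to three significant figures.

r = 6052 + 394.0 = 6446.0 km = 6.4460×10⁶ m.
Kepler's third law: T = 2π√(r³/μ) = 2π√((6.446×10⁶)³ / 3.249×10¹⁴).
r³/μ = 8.244×10⁵ s², so T = 2π × 9.079×10² = 5.705×10³ s.
Converting: 5.705×10³ s ÷ 60.00 = 95.08 min.

T ≈ 95.1 min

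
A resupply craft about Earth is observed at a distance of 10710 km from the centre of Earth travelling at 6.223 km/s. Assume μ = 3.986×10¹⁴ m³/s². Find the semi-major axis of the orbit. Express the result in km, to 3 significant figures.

a ≈ 11200 km

r = 1.071×10⁷ m.
Specific orbital energy ε = v²/2 − μ/r = (6223)²/2 − 3.986×10¹⁴/1.071×10⁷ = -1.785×10⁷ J/kg.
Since ε = −μ/(2a), a = −μ/(2ε) = 1.116×10⁷ m = 11162 km.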